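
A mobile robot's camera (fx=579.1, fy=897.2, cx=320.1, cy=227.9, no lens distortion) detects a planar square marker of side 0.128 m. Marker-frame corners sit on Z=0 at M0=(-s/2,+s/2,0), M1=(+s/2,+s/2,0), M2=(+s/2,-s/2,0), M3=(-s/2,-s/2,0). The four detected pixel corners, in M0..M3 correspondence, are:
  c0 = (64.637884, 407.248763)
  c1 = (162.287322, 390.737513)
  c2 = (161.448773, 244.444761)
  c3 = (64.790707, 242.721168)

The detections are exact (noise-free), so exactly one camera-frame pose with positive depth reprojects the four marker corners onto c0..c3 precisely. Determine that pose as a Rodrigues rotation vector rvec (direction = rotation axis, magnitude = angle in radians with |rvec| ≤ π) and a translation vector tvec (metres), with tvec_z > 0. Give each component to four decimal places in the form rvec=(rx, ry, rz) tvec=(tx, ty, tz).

rvec=(-0.0685, -0.7479, -0.0015) tvec=(-0.2623, 0.0770, 0.7446)

Intrinsics K: fx=579.1, fy=897.2, cx=320.1, cy=227.9
Marker side s = 0.128 m; corners in marker frame (Z=0):
  M0 = (-0.0640, +0.0640, 0)
  M1 = (+0.0640, +0.0640, 0)
  M2 = (+0.0640, -0.0640, 0)
  M3 = (-0.0640, -0.0640, 0)
Detected image corners:
  c0 = (64.637884, 407.248763) px
  c1 = (162.287322, 390.737513) px
  c2 = (161.448773, 244.444761) px
  c3 = (64.790707, 242.721168) px
Planar DLT: solve 8×8 A·h = b for H (H[2,2]=1):
  H  [+862.39660 -6.49166 +116.12784]
  H  [+235.86085 +1183.33318 +320.65962]
  H  [+0.91272 -0.08294 +1.00000]
B = K⁻¹H; ‖b₁‖=1.342997, ‖b₂‖=1.342997; λ = 2/(‖b₁‖+‖b₂‖) = 0.744603, sign → tz>0 ⇒ λ=+0.744603
r₁ = λ·B[:,0] = (+0.73320,+0.02311,+0.67962); r₂ = λ·B[:,1] = (+0.02579,+0.99776,-0.06176)
r₃ = r₁×r₂ = (-0.67952,+0.06281,+0.73096); SVD([r₁ r₂ r₃]) → R = UVᵀ:
  R  [+0.73320 +0.02579 -0.67952]
  R  [+0.02311 +0.99776 +0.06281]
  R  [+0.67962 -0.06176 +0.73096]
t = (-0.26227, +0.07698, +0.74460) m
tr R = 2.461924; θ = arccos((tr R − 1)/2) = 0.751065 rad = 43.033°
axis k = ((R−Rᵀ)₃₂, (R−Rᵀ)₁₃, (R−Rᵀ)₂₁) / (2 sinθ) = (-0.091269, -0.995824, -0.001961)
rvec = θ·k = (-0.068549, -0.747929, -0.001473)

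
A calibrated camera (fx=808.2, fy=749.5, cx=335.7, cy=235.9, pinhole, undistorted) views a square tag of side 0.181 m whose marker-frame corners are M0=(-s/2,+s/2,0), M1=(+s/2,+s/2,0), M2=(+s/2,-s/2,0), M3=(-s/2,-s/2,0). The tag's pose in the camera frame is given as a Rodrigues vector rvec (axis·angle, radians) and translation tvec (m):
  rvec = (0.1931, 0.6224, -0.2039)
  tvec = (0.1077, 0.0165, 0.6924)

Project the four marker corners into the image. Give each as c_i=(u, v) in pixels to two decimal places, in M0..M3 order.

c0=(397.80, 350.18) c1=(586.92, 341.81) c2=(538.07, 137.57) c3=(350.63, 176.04)

Intrinsics K: fx=808.2, fy=749.5, cx=335.7, cy=235.9
Marker side s = 0.181 m; corners in marker frame (Z=0):
  M0 = (-0.0905, +0.0905, 0)
  M1 = (+0.0905, +0.0905, 0)
  M2 = (+0.0905, -0.0905, 0)
  M3 = (-0.0905, -0.0905, 0)
rvec = (0.1931, 0.6224, -0.2039), |rvec| = θ = 0.68282 rad = 39.123°
Rodrigues: sinθ=0.63098, 1−cosθ=0.22420; R = I + sinθ·[k]× + (1−cosθ)·[k]×²:
    [+0.79373 +0.24621 +0.55622]
    [-0.13063 +0.96208 -0.23947]
    [-0.59408 +0.11741 +0.79579]
t = (0.1077, 0.0165, 0.6924) m
M0: Pc = R·M0+t = (+0.05815, +0.11539, +0.75679); u = 808.2·(+0.05815)/0.75679 + 335.7 = 397.8004, v = 749.5·(+0.11539)/0.75679 + 235.9 = 350.1781
M1: Pc = R·M1+t = (+0.20181, +0.09175, +0.64926); u = 808.2·(+0.20181)/0.64926 + 335.7 = 586.9187, v = 749.5·(+0.09175)/0.64926 + 235.9 = 341.8108
M2: Pc = R·M2+t = (+0.15725, -0.08239, +0.62801); u = 808.2·(+0.15725)/0.62801 + 335.7 = 538.0684, v = 749.5·(-0.08239)/0.62801 + 235.9 = 137.5717
M3: Pc = R·M3+t = (+0.01359, -0.05875, +0.73554); u = 808.2·(+0.01359)/0.73554 + 335.7 = 350.6274, v = 749.5·(-0.05875)/0.73554 + 235.9 = 176.0387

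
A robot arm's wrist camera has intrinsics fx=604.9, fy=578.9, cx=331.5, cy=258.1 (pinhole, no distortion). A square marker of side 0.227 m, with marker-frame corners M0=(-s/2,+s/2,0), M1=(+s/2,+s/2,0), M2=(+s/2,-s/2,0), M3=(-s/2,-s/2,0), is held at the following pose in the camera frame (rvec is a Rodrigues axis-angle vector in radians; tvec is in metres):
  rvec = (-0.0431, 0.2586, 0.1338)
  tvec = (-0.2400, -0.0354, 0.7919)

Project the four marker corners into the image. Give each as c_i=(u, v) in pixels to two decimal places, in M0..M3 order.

Intrinsics K: fx=604.9, fy=578.9, cx=331.5, cy=258.1
Marker side s = 0.227 m; corners in marker frame (Z=0):
  M0 = (-0.1135, +0.1135, 0)
  M1 = (+0.1135, +0.1135, 0)
  M2 = (+0.1135, -0.1135, 0)
  M3 = (-0.1135, -0.1135, 0)
rvec = (-0.0431, 0.2586, 0.1338), |rvec| = θ = 0.29434 rad = 16.864°
Rodrigues: sinθ=0.29011, 1−cosθ=0.04301; R = I + sinθ·[k]× + (1−cosθ)·[k]×²:
    [+0.95792 -0.13741 +0.25202]
    [+0.12634 +0.99019 +0.05966]
    [-0.25774 -0.02530 +0.96588]
t = (-0.2400, -0.0354, 0.7919) m
M0: Pc = R·M0+t = (-0.36432, +0.06265, +0.81828); u = 604.9·(-0.36432)/0.81828 + 331.5 = 62.1835, v = 578.9·(+0.06265)/0.81828 + 258.1 = 302.4199
M1: Pc = R·M1+t = (-0.14687, +0.09133, +0.75977); u = 604.9·(-0.14687)/0.75977 + 331.5 = 214.5664, v = 578.9·(+0.09133)/0.75977 + 258.1 = 327.6852
M2: Pc = R·M2+t = (-0.11568, -0.13345, +0.76552); u = 604.9·(-0.11568)/0.76552 + 331.5 = 240.0911, v = 578.9·(-0.13345)/0.76552 + 258.1 = 157.1850
M3: Pc = R·M3+t = (-0.33313, -0.16213, +0.82403); u = 604.9·(-0.33313)/0.82403 + 331.5 = 86.9581, v = 578.9·(-0.16213)/0.82403 + 258.1 = 144.2017

c0=(62.18, 302.42) c1=(214.57, 327.69) c2=(240.09, 157.18) c3=(86.96, 144.20)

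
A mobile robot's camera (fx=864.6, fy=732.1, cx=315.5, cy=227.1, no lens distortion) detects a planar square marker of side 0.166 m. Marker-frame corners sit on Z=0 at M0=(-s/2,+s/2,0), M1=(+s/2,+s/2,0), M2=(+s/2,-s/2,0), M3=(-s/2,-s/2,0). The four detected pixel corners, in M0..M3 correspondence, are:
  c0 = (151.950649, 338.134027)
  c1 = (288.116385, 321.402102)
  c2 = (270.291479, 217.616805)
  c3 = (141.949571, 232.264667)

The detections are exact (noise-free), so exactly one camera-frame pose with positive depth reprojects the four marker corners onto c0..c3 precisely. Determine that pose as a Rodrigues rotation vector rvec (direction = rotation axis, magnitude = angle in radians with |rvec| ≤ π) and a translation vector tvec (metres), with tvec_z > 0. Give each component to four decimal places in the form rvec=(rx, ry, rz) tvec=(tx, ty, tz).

rvec=(-0.4093, -0.0424, -0.1478) tvec=(-0.1281, 0.0719, 1.0827)

Intrinsics K: fx=864.6, fy=732.1, cx=315.5, cy=227.1
Marker side s = 0.166 m; corners in marker frame (Z=0):
  M0 = (-0.0830, +0.0830, 0)
  M1 = (+0.0830, +0.0830, 0)
  M2 = (+0.0830, -0.0830, 0)
  M3 = (-0.0830, -0.0830, 0)
Detected image corners:
  c0 = (151.950649, 338.134027) px
  c1 = (288.116385, 321.402102) px
  c2 = (270.291479, 217.616805) px
  c3 = (141.949571, 232.264667) px
Planar DLT: solve 8×8 A·h = b for H (H[2,2]=1):
  H  [+809.93353 +6.54066 +213.22621]
  H  [-76.19047 +530.70658 +275.73156]
  H  [+0.06540 -0.36325 +1.00000]
B = K⁻¹H; ‖b₁‖=0.923658, ‖b₂‖=0.923658; λ = 2/(‖b₁‖+‖b₂‖) = 1.082652, sign → tz>0 ⇒ λ=+1.082652
r₁ = λ·B[:,0] = (+0.98836,-0.13464,+0.07080); r₂ = λ·B[:,1] = (+0.15170,+0.90682,-0.39327)
r₃ = r₁×r₂ = (-0.01125,+0.39944,+0.91669); SVD([r₁ r₂ r₃]) → R = UVᵀ:
  R  [+0.98836 +0.15170 -0.01125]
  R  [-0.13464 +0.90682 +0.39944]
  R  [+0.07080 -0.39327 +0.91669]
t = (-0.12807, +0.07192, +1.08265) m
tr R = 2.811874; θ = arccos((tr R − 1)/2) = 0.437209 rad = 25.050°
axis k = ((R−Rᵀ)₃₂, (R−Rᵀ)₁₃, (R−Rᵀ)₂₁) / (2 sinθ) = (-0.936099, -0.096897, -0.338127)
rvec = θ·k = (-0.409271, -0.042364, -0.147832)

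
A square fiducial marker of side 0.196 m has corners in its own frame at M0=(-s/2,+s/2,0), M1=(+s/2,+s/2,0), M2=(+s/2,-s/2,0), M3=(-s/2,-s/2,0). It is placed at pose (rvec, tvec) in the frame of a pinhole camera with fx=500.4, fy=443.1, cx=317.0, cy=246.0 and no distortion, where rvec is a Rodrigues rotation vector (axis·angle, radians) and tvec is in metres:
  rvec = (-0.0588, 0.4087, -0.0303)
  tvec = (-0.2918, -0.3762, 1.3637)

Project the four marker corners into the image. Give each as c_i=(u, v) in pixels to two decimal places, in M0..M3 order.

c0=(180.83, 158.94) c1=(241.03, 151.09) c2=(240.44, 86.87) c3=(180.81, 98.18)

Intrinsics K: fx=500.4, fy=443.1, cx=317.0, cy=246.0
Marker side s = 0.196 m; corners in marker frame (Z=0):
  M0 = (-0.0980, +0.0980, 0)
  M1 = (+0.0980, +0.0980, 0)
  M2 = (+0.0980, -0.0980, 0)
  M3 = (-0.0980, -0.0980, 0)
rvec = (-0.0588, 0.4087, -0.0303), |rvec| = θ = 0.41402 rad = 23.722°
Rodrigues: sinθ=0.40229, 1−cosθ=0.08449; R = I + sinθ·[k]× + (1−cosθ)·[k]×²:
    [+0.91722 +0.01760 +0.39800]
    [-0.04129 +0.99784 +0.05103]
    [-0.39625 -0.06324 +0.91596]
t = (-0.2918, -0.3762, 1.3637) m
M0: Pc = R·M0+t = (-0.37996, -0.27437, +1.39633); u = 500.4·(-0.37996)/1.39633 + 317.0 = 180.8340, v = 443.1·(-0.27437)/1.39633 + 246.0 = 158.9355
M1: Pc = R·M1+t = (-0.20019, -0.28246, +1.31867); u = 500.4·(-0.20019)/1.31867 + 317.0 = 241.0339, v = 443.1·(-0.28246)/1.31867 + 246.0 = 151.0886
M2: Pc = R·M2+t = (-0.20364, -0.47803, +1.33107); u = 500.4·(-0.20364)/1.33107 + 317.0 = 240.4447, v = 443.1·(-0.47803)/1.33107 + 246.0 = 86.8664
M3: Pc = R·M3+t = (-0.38341, -0.46994, +1.40873); u = 500.4·(-0.38341)/1.40873 + 317.0 = 180.8069, v = 443.1·(-0.46994)/1.40873 + 246.0 = 98.1849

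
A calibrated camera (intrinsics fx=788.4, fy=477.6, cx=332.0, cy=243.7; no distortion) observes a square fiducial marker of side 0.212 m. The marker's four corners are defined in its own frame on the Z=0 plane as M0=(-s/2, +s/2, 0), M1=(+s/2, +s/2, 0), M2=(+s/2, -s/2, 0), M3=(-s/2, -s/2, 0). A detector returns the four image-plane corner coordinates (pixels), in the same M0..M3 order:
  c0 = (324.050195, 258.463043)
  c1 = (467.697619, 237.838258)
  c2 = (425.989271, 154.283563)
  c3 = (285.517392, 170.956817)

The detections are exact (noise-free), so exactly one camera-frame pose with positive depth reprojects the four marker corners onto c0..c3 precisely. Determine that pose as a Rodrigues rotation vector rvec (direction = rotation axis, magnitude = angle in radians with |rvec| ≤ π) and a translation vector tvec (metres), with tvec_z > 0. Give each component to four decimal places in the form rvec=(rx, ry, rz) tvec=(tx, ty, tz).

rvec=(-0.2011, -0.1835, -0.2439) tvec=(0.0631, -0.0911, 1.1092)

Intrinsics K: fx=788.4, fy=477.6, cx=332.0, cy=243.7
Marker side s = 0.212 m; corners in marker frame (Z=0):
  M0 = (-0.1060, +0.1060, 0)
  M1 = (+0.1060, +0.1060, 0)
  M2 = (+0.1060, -0.1060, 0)
  M3 = (-0.1060, -0.1060, 0)
Detected image corners:
  c0 = (324.050195, 258.463043) px
  c1 = (467.697619, 237.838258) px
  c2 = (425.989271, 154.283563) px
  c3 = (285.517392, 170.956817) px
Planar DLT: solve 8×8 A·h = b for H (H[2,2]=1):
  H  [+738.97765 +130.27762 +376.86170]
  H  [-50.09720 +370.95667 +204.49086]
  H  [+0.18363 -0.15730 +1.00000]
B = K⁻¹H; ‖b₁‖=0.901518, ‖b₂‖=0.901518; λ = 2/(‖b₁‖+‖b₂‖) = 1.109241, sign → tz>0 ⇒ λ=+1.109241
r₁ = λ·B[:,0] = (+0.95393,-0.22029,+0.20369); r₂ = λ·B[:,1] = (+0.25677,+0.95059,-0.17449)
r₃ = r₁×r₂ = (-0.15519,+0.21875,+0.96336); SVD([r₁ r₂ r₃]) → R = UVᵀ:
  R  [+0.95393 +0.25677 -0.15519]
  R  [-0.22029 +0.95059 +0.21875]
  R  [+0.20369 -0.17449 +0.96336]
t = (+0.06312, -0.09106, +1.10924) m
tr R = 2.867885; θ = arccos((tr R − 1)/2) = 0.365508 rad = 20.942°
axis k = ((R−Rᵀ)₃₂, (R−Rᵀ)₁₃, (R−Rᵀ)₂₁) / (2 sinθ) = (-0.550095, -0.502029, -0.667355)
rvec = θ·k = (-0.201064, -0.183496, -0.243924)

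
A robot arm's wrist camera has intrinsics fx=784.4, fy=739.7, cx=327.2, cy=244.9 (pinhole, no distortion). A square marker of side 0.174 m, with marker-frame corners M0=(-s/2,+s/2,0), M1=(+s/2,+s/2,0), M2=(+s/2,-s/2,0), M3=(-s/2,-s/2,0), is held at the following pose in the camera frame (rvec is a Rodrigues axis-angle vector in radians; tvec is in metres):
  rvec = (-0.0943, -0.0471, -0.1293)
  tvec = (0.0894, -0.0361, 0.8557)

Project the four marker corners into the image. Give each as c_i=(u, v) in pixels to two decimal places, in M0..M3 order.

Intrinsics K: fx=784.4, fy=739.7, cx=327.2, cy=244.9
Marker side s = 0.174 m; corners in marker frame (Z=0):
  M0 = (-0.0870, +0.0870, 0)
  M1 = (+0.0870, +0.0870, 0)
  M2 = (+0.0870, -0.0870, 0)
  M3 = (-0.0870, -0.0870, 0)
rvec = (-0.0943, -0.0471, -0.1293), |rvec| = θ = 0.16682 rad = 9.558°
Rodrigues: sinθ=0.16605, 1−cosθ=0.01388; R = I + sinθ·[k]× + (1−cosθ)·[k]×²:
    [+0.99055 +0.13092 -0.04080]
    [-0.12649 +0.98722 +0.09690]
    [+0.05296 -0.09083 +0.99446]
t = (0.0894, -0.0361, 0.8557) m
M0: Pc = R·M0+t = (+0.01461, +0.06079, +0.84319); u = 784.4·(+0.01461)/0.84319 + 327.2 = 340.7928, v = 739.7·(+0.06079)/0.84319 + 244.9 = 298.2312
M1: Pc = R·M1+t = (+0.18697, +0.03878, +0.85241); u = 784.4·(+0.18697)/0.85241 + 327.2 = 499.2514, v = 739.7·(+0.03878)/0.85241 + 244.9 = 278.5562
M2: Pc = R·M2+t = (+0.16419, -0.13299, +0.86821); u = 784.4·(+0.16419)/0.86821 + 327.2 = 475.5390, v = 739.7·(-0.13299)/0.86821 + 244.9 = 131.5924
M3: Pc = R·M3+t = (-0.00817, -0.11098, +0.85899); u = 784.4·(-0.00817)/0.85899 + 327.2 = 319.7414, v = 739.7·(-0.11098)/0.85899 + 244.9 = 149.3288

c0=(340.79, 298.23) c1=(499.25, 278.56) c2=(475.54, 131.59) c3=(319.74, 149.33)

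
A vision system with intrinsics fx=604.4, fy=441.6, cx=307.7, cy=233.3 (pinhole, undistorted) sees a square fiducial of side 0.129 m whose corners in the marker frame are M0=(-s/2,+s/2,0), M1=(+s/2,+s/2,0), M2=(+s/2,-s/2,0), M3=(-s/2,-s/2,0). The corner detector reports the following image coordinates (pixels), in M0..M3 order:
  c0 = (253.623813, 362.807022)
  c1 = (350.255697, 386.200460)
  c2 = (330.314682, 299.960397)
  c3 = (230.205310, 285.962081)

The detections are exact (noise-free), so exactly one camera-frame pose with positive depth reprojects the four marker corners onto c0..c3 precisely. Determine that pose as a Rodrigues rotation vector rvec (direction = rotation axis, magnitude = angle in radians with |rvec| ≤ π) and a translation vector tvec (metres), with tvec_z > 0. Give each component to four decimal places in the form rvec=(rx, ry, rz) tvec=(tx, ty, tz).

rvec=(0.3530, 0.6671, -0.0552) tvec=(-0.0196, 0.1398, 0.6103)

Intrinsics K: fx=604.4, fy=441.6, cx=307.7, cy=233.3
Marker side s = 0.129 m; corners in marker frame (Z=0):
  M0 = (-0.0645, +0.0645, 0)
  M1 = (+0.0645, +0.0645, 0)
  M2 = (+0.0645, -0.0645, 0)
  M3 = (-0.0645, -0.0645, 0)
Detected image corners:
  c0 = (253.623813, 362.807022) px
  c1 = (350.255697, 386.200460) px
  c2 = (330.314682, 299.960397) px
  c3 = (230.205310, 285.962081) px
Planar DLT: solve 8×8 A·h = b for H (H[2,2]=1):
  H  [+469.03308 +313.30347 +288.25239]
  H  [-189.93000 +795.25870 +334.42960]
  H  [-1.00687 +0.49594 +1.00000]
B = K⁻¹H; ‖b₁‖=1.638509, ‖b₂‖=1.638509; λ = 2/(‖b₁‖+‖b₂‖) = 0.610311, sign → tz>0 ⇒ λ=+0.610311
r₁ = λ·B[:,0] = (+0.78646,+0.06215,-0.61450); r₂ = λ·B[:,1] = (+0.16227,+0.93918,+0.30268)
r₃ = r₁×r₂ = (+0.59594,-0.33776,+0.72854); SVD([r₁ r₂ r₃]) → R = UVᵀ:
  R  [+0.78646 +0.16227 +0.59594]
  R  [+0.06215 +0.93918 -0.33776]
  R  [-0.61450 +0.30268 +0.72854]
t = (-0.01964, +0.13977, +0.61031) m
tr R = 2.454182; θ = arccos((tr R − 1)/2) = 0.756721 rad = 43.357°
axis k = ((R−Rᵀ)₃₂, (R−Rᵀ)₁₃, (R−Rᵀ)₂₁) / (2 sinθ) = (+0.466425, +0.881550, -0.072917)
rvec = θ·k = (+0.352954, +0.667087, -0.055178)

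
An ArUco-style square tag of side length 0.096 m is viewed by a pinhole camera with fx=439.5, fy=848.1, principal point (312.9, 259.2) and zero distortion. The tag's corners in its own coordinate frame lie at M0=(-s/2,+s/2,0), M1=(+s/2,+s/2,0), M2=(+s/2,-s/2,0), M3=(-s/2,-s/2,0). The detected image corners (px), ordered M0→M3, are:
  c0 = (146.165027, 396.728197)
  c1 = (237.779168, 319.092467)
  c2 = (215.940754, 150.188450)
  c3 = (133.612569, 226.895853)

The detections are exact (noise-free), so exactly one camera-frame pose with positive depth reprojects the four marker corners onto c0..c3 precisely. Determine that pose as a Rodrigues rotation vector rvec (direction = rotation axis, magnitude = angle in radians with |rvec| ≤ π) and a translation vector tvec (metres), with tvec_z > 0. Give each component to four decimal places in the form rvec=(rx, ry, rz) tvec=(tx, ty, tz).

rvec=(-0.4054, 0.2585, -0.3666) tvec=(-0.1234, 0.0052, 0.4144)

Intrinsics K: fx=439.5, fy=848.1, cx=312.9, cy=259.2
Marker side s = 0.096 m; corners in marker frame (Z=0):
  M0 = (-0.0480, +0.0480, 0)
  M1 = (+0.0480, +0.0480, 0)
  M2 = (+0.0480, -0.0480, 0)
  M3 = (-0.0480, -0.0480, 0)
Detected image corners:
  c0 = (146.165027, 396.728197) px
  c1 = (237.779168, 319.092467) px
  c2 = (215.940754, 150.188450) px
  c3 = (133.612569, 226.895853) px
Planar DLT: solve 8×8 A·h = b for H (H[2,2]=1):
  H  [+827.91376 -10.83044 +182.08802]
  H  [-916.33908 +1482.75127 +269.80089]
  H  [-0.41251 -1.03063 +1.00000]
B = K⁻¹H; ‖b₁‖=2.412942, ‖b₂‖=2.412942; λ = 2/(‖b₁‖+‖b₂‖) = 0.414432, sign → tz>0 ⇒ λ=+0.414432
r₁ = λ·B[:,0] = (+0.90240,-0.39553,-0.17096); r₂ = λ·B[:,1] = (+0.29388,+0.85510,-0.42713)
r₃ = r₁×r₂ = (+0.31513,+0.33520,+0.88788); SVD([r₁ r₂ r₃]) → R = UVᵀ:
  R  [+0.90240 +0.29388 +0.31513]
  R  [-0.39553 +0.85510 +0.33520]
  R  [-0.17096 -0.42713 +0.88788]
t = (-0.12335, +0.00518, +0.41443) m
tr R = 2.645386; θ = arccos((tr R − 1)/2) = 0.604664 rad = 34.645°
axis k = ((R−Rᵀ)₃₂, (R−Rᵀ)₁₃, (R−Rᵀ)₂₁) / (2 sinθ) = (-0.670490, +0.427524, -0.606355)
rvec = θ·k = (-0.405421, +0.258508, -0.366641)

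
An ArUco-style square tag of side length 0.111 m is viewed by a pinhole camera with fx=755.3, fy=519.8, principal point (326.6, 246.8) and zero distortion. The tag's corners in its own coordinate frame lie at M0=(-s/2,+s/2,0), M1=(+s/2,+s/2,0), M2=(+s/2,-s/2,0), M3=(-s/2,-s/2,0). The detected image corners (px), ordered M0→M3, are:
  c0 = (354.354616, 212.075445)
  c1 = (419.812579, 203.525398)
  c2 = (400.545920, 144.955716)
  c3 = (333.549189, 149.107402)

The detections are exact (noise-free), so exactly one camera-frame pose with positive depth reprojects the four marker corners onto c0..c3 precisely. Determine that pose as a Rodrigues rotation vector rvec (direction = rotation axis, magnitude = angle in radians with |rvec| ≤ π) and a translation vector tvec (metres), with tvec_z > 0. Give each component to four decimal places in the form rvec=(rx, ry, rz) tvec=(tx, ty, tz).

rvec=(-0.0626, -0.6500, -0.2197) tvec=(0.0635, -0.1241, 0.9283)

Intrinsics K: fx=755.3, fy=519.8, cx=326.6, cy=246.8
Marker side s = 0.111 m; corners in marker frame (Z=0):
  M0 = (-0.0555, +0.0555, 0)
  M1 = (+0.0555, +0.0555, 0)
  M2 = (+0.0555, -0.0555, 0)
  M3 = (-0.0555, -0.0555, 0)
Detected image corners:
  c0 = (354.354616, 212.075445) px
  c1 = (419.812579, 203.525398) px
  c2 = (400.545920, 144.955716) px
  c3 = (333.549189, 149.107402) px
Planar DLT: solve 8×8 A·h = b for H (H[2,2]=1):
  H  [+842.96754 +184.65828 +378.27267]
  H  [+58.67440 +548.82138 +177.32056]
  H  [+0.65328 +0.01168 +1.00000]
B = K⁻¹H; ‖b₁‖=1.077295, ‖b₂‖=1.077295; λ = 2/(‖b₁‖+‖b₂‖) = 0.928251, sign → tz>0 ⇒ λ=+0.928251
r₁ = λ·B[:,0] = (+0.77378,-0.18314,+0.60641); r₂ = λ·B[:,1] = (+0.22225,+0.97493,+0.01084)
r₃ = r₁×r₂ = (-0.59319,+0.12639,+0.79508); SVD([r₁ r₂ r₃]) → R = UVᵀ:
  R  [+0.77378 +0.22225 -0.59319]
  R  [-0.18314 +0.97493 +0.12639]
  R  [+0.60641 +0.01084 +0.79508]
t = (+0.06350, -0.12408, +0.92825) m
tr R = 2.543785; θ = arccos((tr R − 1)/2) = 0.688984 rad = 39.476°
axis k = ((R−Rᵀ)₃₂, (R−Rᵀ)₁₃, (R−Rᵀ)₂₁) / (2 sinθ) = (-0.090870, -0.943446, -0.318830)
rvec = θ·k = (-0.062608, -0.650019, -0.219669)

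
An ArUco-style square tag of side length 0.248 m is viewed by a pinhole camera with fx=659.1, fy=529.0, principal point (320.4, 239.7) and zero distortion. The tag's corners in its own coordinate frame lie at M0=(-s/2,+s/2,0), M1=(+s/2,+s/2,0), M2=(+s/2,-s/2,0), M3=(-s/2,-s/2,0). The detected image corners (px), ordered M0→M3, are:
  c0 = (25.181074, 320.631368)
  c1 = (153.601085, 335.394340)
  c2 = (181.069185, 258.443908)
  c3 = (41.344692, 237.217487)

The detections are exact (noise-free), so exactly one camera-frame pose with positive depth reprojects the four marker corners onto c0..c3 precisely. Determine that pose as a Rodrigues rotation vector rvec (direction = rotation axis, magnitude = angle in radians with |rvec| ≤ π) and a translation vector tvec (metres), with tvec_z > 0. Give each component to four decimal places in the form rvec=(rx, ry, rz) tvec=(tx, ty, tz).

Intrinsics K: fx=659.1, fy=529.0, cx=320.4, cy=239.7
Marker side s = 0.248 m; corners in marker frame (Z=0):
  M0 = (-0.1240, +0.1240, 0)
  M1 = (+0.1240, +0.1240, 0)
  M2 = (+0.1240, -0.1240, 0)
  M3 = (-0.1240, -0.1240, 0)
Detected image corners:
  c0 = (25.181074, 320.631368) px
  c1 = (153.601085, 335.394340) px
  c2 = (181.069185, 258.443908) px
  c3 = (41.344692, 237.217487) px
Planar DLT: solve 8×8 A·h = b for H (H[2,2]=1):
  H  [+563.61197 -50.62871 +101.78112]
  H  [+141.04079 +432.05932 +290.07379]
  H  [+0.23997 +0.37903 +1.00000]
B = K⁻¹H; ‖b₁‖=0.792369, ‖b₂‖=0.792369; λ = 2/(‖b₁‖+‖b₂‖) = 1.262038, sign → tz>0 ⇒ λ=+1.262038
r₁ = λ·B[:,0] = (+0.93197,+0.19925,+0.30286); r₂ = λ·B[:,1] = (-0.32948,+0.81401,+0.47835)
r₃ = r₁×r₂ = (-0.15122,-0.54560,+0.82429); SVD([r₁ r₂ r₃]) → R = UVᵀ:
  R  [+0.93197 -0.32948 -0.15122]
  R  [+0.19925 +0.81401 -0.54560]
  R  [+0.30286 +0.47835 +0.82429]
t = (-0.41861, +0.12018, +1.26204) m
tr R = 2.570279; θ = arccos((tr R − 1)/2) = 0.667875 rad = 38.266°
axis k = ((R−Rᵀ)₃₂, (R−Rᵀ)₁₃, (R−Rᵀ)₂₁) / (2 sinθ) = (+0.826678, -0.366593, +0.426865)
rvec = θ·k = (+0.552117, -0.244838, +0.285092)

rvec=(0.5521, -0.2448, 0.2851) tvec=(-0.4186, 0.1202, 1.2620)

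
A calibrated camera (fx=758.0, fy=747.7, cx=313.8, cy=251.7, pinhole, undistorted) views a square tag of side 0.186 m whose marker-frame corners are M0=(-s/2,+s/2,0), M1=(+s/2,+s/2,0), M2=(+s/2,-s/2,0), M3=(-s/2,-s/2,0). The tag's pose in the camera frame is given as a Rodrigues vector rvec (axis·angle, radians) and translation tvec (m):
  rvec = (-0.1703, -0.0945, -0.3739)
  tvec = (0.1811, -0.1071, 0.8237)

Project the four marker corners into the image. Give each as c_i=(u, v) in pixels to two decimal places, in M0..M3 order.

Intrinsics K: fx=758.0, fy=747.7, cx=313.8, cy=251.7
Marker side s = 0.186 m; corners in marker frame (Z=0):
  M0 = (-0.0930, +0.0930, 0)
  M1 = (+0.0930, +0.0930, 0)
  M2 = (+0.0930, -0.0930, 0)
  M3 = (-0.0930, -0.0930, 0)
rvec = (-0.1703, -0.0945, -0.3739), |rvec| = θ = 0.42158 rad = 24.155°
Rodrigues: sinθ=0.40921, 1−cosθ=0.08756; R = I + sinθ·[k]× + (1−cosθ)·[k]×²:
    [+0.92673 +0.37085 -0.06036]
    [-0.35499 +0.91684 +0.18271]
    [+0.12309 -0.14789 +0.98131]
t = (0.1811, -0.1071, 0.8237) m
M0: Pc = R·M0+t = (+0.12940, +0.01118, +0.79850); u = 758.0·(+0.12940)/0.79850 + 313.8 = 436.6402, v = 747.7·(+0.01118)/0.79850 + 251.7 = 262.1694
M1: Pc = R·M1+t = (+0.30177, -0.05485, +0.82139); u = 758.0·(+0.30177)/0.82139 + 313.8 = 592.2845, v = 747.7·(-0.05485)/0.82139 + 251.7 = 201.7726
M2: Pc = R·M2+t = (+0.23280, -0.22538, +0.84890); u = 758.0·(+0.23280)/0.84890 + 313.8 = 521.6685, v = 747.7·(-0.22538)/0.84890 + 251.7 = 53.1881
M3: Pc = R·M3+t = (+0.06043, -0.15935, +0.82601); u = 758.0·(+0.06043)/0.82601 + 313.8 = 369.2502, v = 747.7·(-0.15935)/0.82601 + 251.7 = 107.4550

c0=(436.64, 262.17) c1=(592.28, 201.77) c2=(521.67, 53.19) c3=(369.25, 107.45)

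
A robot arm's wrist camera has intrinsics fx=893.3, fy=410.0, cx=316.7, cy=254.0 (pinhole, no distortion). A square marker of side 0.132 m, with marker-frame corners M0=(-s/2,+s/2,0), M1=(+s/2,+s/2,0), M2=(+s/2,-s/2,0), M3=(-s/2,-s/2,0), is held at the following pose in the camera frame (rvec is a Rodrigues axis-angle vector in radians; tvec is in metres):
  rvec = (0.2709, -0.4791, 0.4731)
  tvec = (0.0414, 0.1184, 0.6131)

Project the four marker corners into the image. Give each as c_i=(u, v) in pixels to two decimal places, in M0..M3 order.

c0=(251.62, 358.74) c1=(399.09, 378.81) c2=(493.06, 309.52) c3=(351.70, 280.81)

Intrinsics K: fx=893.3, fy=410.0, cx=316.7, cy=254.0
Marker side s = 0.132 m; corners in marker frame (Z=0):
  M0 = (-0.0660, +0.0660, 0)
  M1 = (+0.0660, +0.0660, 0)
  M2 = (+0.0660, -0.0660, 0)
  M3 = (-0.0660, -0.0660, 0)
rvec = (0.2709, -0.4791, 0.4731), |rvec| = θ = 0.72577 rad = 41.584°
Rodrigues: sinθ=0.66371, 1−cosθ=0.25201; R = I + sinθ·[k]× + (1−cosθ)·[k]×²:
    [+0.78310 -0.49474 -0.37682]
    [+0.37055 +0.85780 -0.35618]
    [+0.49945 +0.13929 +0.85507]
t = (0.0414, 0.1184, 0.6131) m
M0: Pc = R·M0+t = (-0.04294, +0.15056, +0.58933); u = 893.3·(-0.04294)/0.58933 + 316.7 = 251.6160, v = 410.0·(+0.15056)/0.58933 + 254.0 = 358.7446
M1: Pc = R·M1+t = (+0.06043, +0.19947, +0.65526); u = 893.3·(+0.06043)/0.65526 + 316.7 = 399.0851, v = 410.0·(+0.19947)/0.65526 + 254.0 = 378.8110
M2: Pc = R·M2+t = (+0.12574, +0.08624, +0.63687); u = 893.3·(+0.12574)/0.63687 + 316.7 = 493.0642, v = 410.0·(+0.08624)/0.63687 + 254.0 = 309.5198
M3: Pc = R·M3+t = (+0.02237, +0.03733, +0.57094); u = 893.3·(+0.02237)/0.57094 + 316.7 = 351.6979, v = 410.0·(+0.03733)/0.57094 + 254.0 = 280.8060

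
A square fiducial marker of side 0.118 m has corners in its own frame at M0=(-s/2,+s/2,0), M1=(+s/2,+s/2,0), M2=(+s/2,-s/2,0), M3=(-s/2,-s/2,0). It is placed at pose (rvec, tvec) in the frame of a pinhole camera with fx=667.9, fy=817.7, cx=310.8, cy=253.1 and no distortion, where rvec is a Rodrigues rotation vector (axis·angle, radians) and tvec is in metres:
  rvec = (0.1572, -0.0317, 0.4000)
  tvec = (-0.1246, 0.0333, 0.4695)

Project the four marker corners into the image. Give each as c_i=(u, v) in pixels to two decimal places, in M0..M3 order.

c0=(26.54, 363.74) c1=(181.45, 439.24) c2=(242.85, 257.32) c3=(83.07, 176.08)

Intrinsics K: fx=667.9, fy=817.7, cx=310.8, cy=253.1
Marker side s = 0.118 m; corners in marker frame (Z=0):
  M0 = (-0.0590, +0.0590, 0)
  M1 = (+0.0590, +0.0590, 0)
  M2 = (+0.0590, -0.0590, 0)
  M3 = (-0.0590, -0.0590, 0)
rvec = (0.1572, -0.0317, 0.4000), |rvec| = θ = 0.43095 rad = 24.692°
Rodrigues: sinθ=0.41773, 1−cosθ=0.09143; R = I + sinθ·[k]× + (1−cosθ)·[k]×²:
    [+0.92074 -0.39019 +0.00023]
    [+0.38528 +0.90906 -0.15862]
    [+0.06168 +0.14614 +0.98734]
t = (-0.1246, 0.0333, 0.4695) m
M0: Pc = R·M0+t = (-0.20194, +0.06420, +0.47448); u = 667.9·(-0.20194)/0.47448 + 310.8 = 26.5353, v = 817.7·(+0.06420)/0.47448 + 253.1 = 363.7448
M1: Pc = R·M1+t = (-0.09330, +0.10967, +0.48176); u = 667.9·(-0.09330)/0.48176 + 310.8 = 181.4549, v = 817.7·(+0.10967)/0.48176 + 253.1 = 439.2381
M2: Pc = R·M2+t = (-0.04726, +0.00240, +0.46452); u = 667.9·(-0.04726)/0.46452 + 310.8 = 242.8542, v = 817.7·(+0.00240)/0.46452 + 253.1 = 257.3190
M3: Pc = R·M3+t = (-0.15590, -0.04307, +0.45724); u = 667.9·(-0.15590)/0.45724 + 310.8 = 83.0694, v = 817.7·(-0.04307)/0.45724 + 253.1 = 176.0826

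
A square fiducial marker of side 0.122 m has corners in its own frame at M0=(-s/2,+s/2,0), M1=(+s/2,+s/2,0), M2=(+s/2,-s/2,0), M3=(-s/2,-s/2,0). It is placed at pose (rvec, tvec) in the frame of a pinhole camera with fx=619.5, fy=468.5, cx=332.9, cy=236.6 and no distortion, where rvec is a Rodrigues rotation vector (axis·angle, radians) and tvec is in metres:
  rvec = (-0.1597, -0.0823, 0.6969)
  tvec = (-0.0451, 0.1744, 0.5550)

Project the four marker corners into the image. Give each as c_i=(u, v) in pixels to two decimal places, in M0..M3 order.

Intrinsics K: fx=619.5, fy=468.5, cx=332.9, cy=236.6
Marker side s = 0.122 m; corners in marker frame (Z=0):
  M0 = (-0.0610, +0.0610, 0)
  M1 = (+0.0610, +0.0610, 0)
  M2 = (+0.0610, -0.0610, 0)
  M3 = (-0.0610, -0.0610, 0)
rvec = (-0.1597, -0.0823, 0.6969), |rvec| = θ = 0.71969 rad = 41.235°
Rodrigues: sinθ=0.65915, 1−cosθ=0.24799; R = I + sinθ·[k]× + (1−cosθ)·[k]×²:
    [+0.76422 -0.63199 -0.12866]
    [+0.64457 +0.75526 +0.11881]
    [+0.02209 -0.17373 +0.98455]
t = (-0.0451, 0.1744, 0.5550) m
M0: Pc = R·M0+t = (-0.13027, +0.18115, +0.54306); u = 619.5·(-0.13027)/0.54306 + 332.9 = 184.2934, v = 468.5·(+0.18115)/0.54306 + 236.6 = 392.8817
M1: Pc = R·M1+t = (-0.03703, +0.25979, +0.54575); u = 619.5·(-0.03703)/0.54575 + 332.9 = 290.8620, v = 468.5·(+0.25979)/0.54575 + 236.6 = 459.6167
M2: Pc = R·M2+t = (+0.04007, +0.16765, +0.56694); u = 619.5·(+0.04007)/0.56694 + 332.9 = 376.6832, v = 468.5·(+0.16765)/0.56694 + 236.6 = 375.1377
M3: Pc = R·M3+t = (-0.05317, +0.08901, +0.56425); u = 619.5·(-0.05317)/0.56425 + 332.9 = 274.5275, v = 468.5·(+0.08901)/0.56425 + 236.6 = 310.5059

c0=(184.29, 392.88) c1=(290.86, 459.62) c2=(376.68, 375.14) c3=(274.53, 310.51)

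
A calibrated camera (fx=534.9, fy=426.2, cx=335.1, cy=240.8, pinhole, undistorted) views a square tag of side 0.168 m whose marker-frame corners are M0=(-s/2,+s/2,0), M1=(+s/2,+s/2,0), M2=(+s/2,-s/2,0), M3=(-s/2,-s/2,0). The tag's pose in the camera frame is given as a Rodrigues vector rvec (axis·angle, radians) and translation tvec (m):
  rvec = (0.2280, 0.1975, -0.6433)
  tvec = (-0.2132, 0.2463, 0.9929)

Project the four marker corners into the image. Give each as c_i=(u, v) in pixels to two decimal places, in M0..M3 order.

c0=(216.53, 390.00) c1=(282.92, 355.01) c2=(224.22, 300.01) c3=(158.65, 338.18)

Intrinsics K: fx=534.9, fy=426.2, cx=335.1, cy=240.8
Marker side s = 0.168 m; corners in marker frame (Z=0):
  M0 = (-0.0840, +0.0840, 0)
  M1 = (+0.0840, +0.0840, 0)
  M2 = (+0.0840, -0.0840, 0)
  M3 = (-0.0840, -0.0840, 0)
rvec = (0.2280, 0.1975, -0.6433), |rvec| = θ = 0.71051 rad = 40.709°
Rodrigues: sinθ=0.65222, 1−cosθ=0.24197; R = I + sinθ·[k]× + (1−cosθ)·[k]×²:
    [+0.78295 +0.61211 +0.11099]
    [-0.56894 +0.77673 -0.27019]
    [-0.25160 +0.14840 +0.95639]
t = (-0.2132, 0.2463, 0.9929) m
M0: Pc = R·M0+t = (-0.22755, +0.35934, +1.02650); u = 534.9·(-0.22755)/1.02650 + 335.1 = 216.5255, v = 426.2·(+0.35934)/1.02650 + 240.8 = 389.9953
M1: Pc = R·M1+t = (-0.09602, +0.26375, +0.98423); u = 534.9·(-0.09602)/0.98423 + 335.1 = 282.9185, v = 426.2·(+0.26375)/0.98423 + 240.8 = 355.0129
M2: Pc = R·M2+t = (-0.19885, +0.13326, +0.95930); u = 534.9·(-0.19885)/0.95930 + 335.1 = 224.2227, v = 426.2·(+0.13326)/0.95930 + 240.8 = 300.0068
M3: Pc = R·M3+t = (-0.33038, +0.22885, +1.00157); u = 534.9·(-0.33038)/1.00157 + 335.1 = 158.6542, v = 426.2·(+0.22885)/1.00157 + 240.8 = 338.1814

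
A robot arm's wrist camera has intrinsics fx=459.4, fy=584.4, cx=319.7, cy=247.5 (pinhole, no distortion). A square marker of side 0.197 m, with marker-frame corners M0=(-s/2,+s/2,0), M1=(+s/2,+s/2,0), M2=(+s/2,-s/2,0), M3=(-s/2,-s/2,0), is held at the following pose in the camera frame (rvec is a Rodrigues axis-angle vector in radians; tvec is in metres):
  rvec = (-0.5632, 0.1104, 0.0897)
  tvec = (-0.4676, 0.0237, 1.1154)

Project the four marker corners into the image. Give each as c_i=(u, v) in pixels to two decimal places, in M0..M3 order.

Intrinsics K: fx=459.4, fy=584.4, cx=319.7, cy=247.5
Marker side s = 0.197 m; corners in marker frame (Z=0):
  M0 = (-0.0985, +0.0985, 0)
  M1 = (+0.0985, +0.0985, 0)
  M2 = (+0.0985, -0.0985, 0)
  M3 = (-0.0985, -0.0985, 0)
rvec = (-0.5632, 0.1104, 0.0897), |rvec| = θ = 0.58089 rad = 33.282°
Rodrigues: sinθ=0.54876, 1−cosθ=0.16402; R = I + sinθ·[k]× + (1−cosθ)·[k]×²:
    [+0.99016 -0.11496 +0.07974]
    [+0.05452 +0.84190 +0.53687]
    [-0.12885 -0.52724 +0.83989]
t = (-0.4676, 0.0237, 1.1154) m
M0: Pc = R·M0+t = (-0.57646, +0.10126, +1.07616); u = 459.4·(-0.57646)/1.07616 + 319.7 = 73.6178, v = 584.4·(+0.10126)/1.07616 + 247.5 = 302.4871
M1: Pc = R·M1+t = (-0.38139, +0.11200, +1.05077); u = 459.4·(-0.38139)/1.05077 + 319.7 = 152.9546, v = 584.4·(+0.11200)/1.05077 + 247.5 = 309.7884
M2: Pc = R·M2+t = (-0.35874, -0.05386, +1.15464); u = 459.4·(-0.35874)/1.15464 + 319.7 = 176.9653, v = 584.4·(-0.05386)/1.15464 + 247.5 = 220.2410
M3: Pc = R·M3+t = (-0.55381, -0.06460, +1.18003); u = 459.4·(-0.55381)/1.18003 + 319.7 = 104.0953, v = 584.4·(-0.06460)/1.18003 + 247.5 = 215.5087

c0=(73.62, 302.49) c1=(152.95, 309.79) c2=(176.97, 220.24) c3=(104.10, 215.51)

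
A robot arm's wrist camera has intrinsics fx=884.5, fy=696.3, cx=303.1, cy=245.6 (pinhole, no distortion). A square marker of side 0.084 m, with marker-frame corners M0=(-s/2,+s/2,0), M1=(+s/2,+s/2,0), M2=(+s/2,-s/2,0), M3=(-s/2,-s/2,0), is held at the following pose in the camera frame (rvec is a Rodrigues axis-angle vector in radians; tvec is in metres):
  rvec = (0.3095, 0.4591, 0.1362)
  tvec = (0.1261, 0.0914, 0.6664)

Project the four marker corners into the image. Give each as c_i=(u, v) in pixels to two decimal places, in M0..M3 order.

Intrinsics K: fx=884.5, fy=696.3, cx=303.1, cy=245.6
Marker side s = 0.084 m; corners in marker frame (Z=0):
  M0 = (-0.0420, +0.0420, 0)
  M1 = (+0.0420, +0.0420, 0)
  M2 = (+0.0420, -0.0420, 0)
  M3 = (-0.0420, -0.0420, 0)
rvec = (0.3095, 0.4591, 0.1362), |rvec| = θ = 0.57019 rad = 32.669°
Rodrigues: sinθ=0.53979, 1−cosθ=0.15820; R = I + sinθ·[k]× + (1−cosθ)·[k]×²:
    [+0.88841 -0.05980 +0.45514]
    [+0.19808 +0.94436 -0.26257]
    [-0.41411 +0.32343 +0.85083]
t = (0.1261, 0.0914, 0.6664) m
M0: Pc = R·M0+t = (+0.08628, +0.12274, +0.69738); u = 884.5·(+0.08628)/0.69738 + 303.1 = 412.5250, v = 696.3·(+0.12274)/0.69738 + 245.6 = 368.1543
M1: Pc = R·M1+t = (+0.16090, +0.13938, +0.66259); u = 884.5·(+0.16090)/0.66259 + 303.1 = 517.8895, v = 696.3·(+0.13938)/0.66259 + 245.6 = 392.0736
M2: Pc = R·M2+t = (+0.16592, +0.06006, +0.63542); u = 884.5·(+0.16592)/0.63542 + 303.1 = 534.0648, v = 696.3·(+0.06006)/0.63542 + 245.6 = 311.4099
M3: Pc = R·M3+t = (+0.09130, +0.04342, +0.67021); u = 884.5·(+0.09130)/0.67021 + 303.1 = 423.5897, v = 696.3·(+0.04342)/0.67021 + 245.6 = 290.7077

c0=(412.53, 368.15) c1=(517.89, 392.07) c2=(534.06, 311.41) c3=(423.59, 290.71)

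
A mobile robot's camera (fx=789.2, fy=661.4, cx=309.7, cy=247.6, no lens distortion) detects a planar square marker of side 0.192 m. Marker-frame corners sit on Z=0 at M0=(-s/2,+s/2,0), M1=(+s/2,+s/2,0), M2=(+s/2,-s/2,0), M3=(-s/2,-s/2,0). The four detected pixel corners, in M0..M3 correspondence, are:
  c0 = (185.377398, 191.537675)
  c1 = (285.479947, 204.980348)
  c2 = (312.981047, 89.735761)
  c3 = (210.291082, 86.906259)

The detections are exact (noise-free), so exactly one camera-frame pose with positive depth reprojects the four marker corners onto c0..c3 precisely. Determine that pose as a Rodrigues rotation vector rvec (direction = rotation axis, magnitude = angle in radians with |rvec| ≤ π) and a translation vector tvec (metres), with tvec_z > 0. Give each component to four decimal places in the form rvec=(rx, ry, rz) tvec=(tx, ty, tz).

Intrinsics K: fx=789.2, fy=661.4, cx=309.7, cy=247.6
Marker side s = 0.192 m; corners in marker frame (Z=0):
  M0 = (-0.0960, +0.0960, 0)
  M1 = (+0.0960, +0.0960, 0)
  M2 = (+0.0960, -0.0960, 0)
  M3 = (-0.0960, -0.0960, 0)
Detected image corners:
  c0 = (185.377398, 191.537675) px
  c1 = (285.479947, 204.980348) px
  c2 = (312.981047, 89.735761) px
  c3 = (210.291082, 86.906259) px
Planar DLT: solve 8×8 A·h = b for H (H[2,2]=1):
  H  [+403.08810 -135.45228 +246.08054]
  H  [-29.69391 +571.67375 +143.10884]
  H  [-0.50302 +0.00289 +1.00000]
B = K⁻¹H; ‖b₁‖=0.880379, ‖b₂‖=0.880379; λ = 2/(‖b₁‖+‖b₂‖) = 1.135874, sign → tz>0 ⇒ λ=+1.135874
r₁ = λ·B[:,0] = (+0.80437,+0.16290,-0.57136); r₂ = λ·B[:,1] = (-0.19624,+0.98055,+0.00329)
r₃ = r₁×r₂ = (+0.56078,+0.10948,+0.82069); SVD([r₁ r₂ r₃]) → R = UVᵀ:
  R  [+0.80437 -0.19624 +0.56078]
  R  [+0.16290 +0.98055 +0.10948]
  R  [-0.57136 +0.00329 +0.82069]
t = (-0.09157, -0.17945, +1.13587) m
tr R = 2.605611; θ = arccos((tr R − 1)/2) = 0.638811 rad = 36.601°
axis k = ((R−Rᵀ)₃₂, (R−Rᵀ)₁₃, (R−Rᵀ)₂₁) / (2 sinθ) = (-0.089054, +0.949403, +0.301171)
rvec = θ·k = (-0.056888, +0.606489, +0.192391)

rvec=(-0.0569, 0.6065, 0.1924) tvec=(-0.0916, -0.1795, 1.1359)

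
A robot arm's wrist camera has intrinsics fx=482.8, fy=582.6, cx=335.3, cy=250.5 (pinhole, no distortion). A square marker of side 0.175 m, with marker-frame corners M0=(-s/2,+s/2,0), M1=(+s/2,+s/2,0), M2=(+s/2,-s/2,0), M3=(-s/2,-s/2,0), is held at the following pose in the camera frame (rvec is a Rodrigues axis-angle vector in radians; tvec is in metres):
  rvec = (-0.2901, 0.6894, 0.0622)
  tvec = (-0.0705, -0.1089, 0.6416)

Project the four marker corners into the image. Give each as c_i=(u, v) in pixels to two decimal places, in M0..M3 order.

Intrinsics K: fx=482.8, fy=582.6, cx=335.3, cy=250.5
Marker side s = 0.175 m; corners in marker frame (Z=0):
  M0 = (-0.0875, +0.0875, 0)
  M1 = (+0.0875, +0.0875, 0)
  M2 = (+0.0875, -0.0875, 0)
  M3 = (-0.0875, -0.0875, 0)
rvec = (-0.2901, 0.6894, 0.0622), |rvec| = θ = 0.75053 rad = 43.002°
Rodrigues: sinθ=0.68203, 1−cosθ=0.26867; R = I + sinθ·[k]× + (1−cosθ)·[k]×²:
    [+0.77147 -0.15191 +0.61787]
    [-0.03887 +0.95801 +0.28407]
    [-0.63508 -0.24317 +0.73317]
t = (-0.0705, -0.1089, 0.6416) m
M0: Pc = R·M0+t = (-0.15130, -0.02167, +0.67589); u = 482.8·(-0.15130)/0.67589 + 335.3 = 227.2272, v = 582.6·(-0.02167)/0.67589 + 250.5 = 231.8187
M1: Pc = R·M1+t = (-0.01629, -0.02847, +0.56475); u = 482.8·(-0.01629)/0.56475 + 335.3 = 321.3746, v = 582.6·(-0.02847)/0.56475 + 250.5 = 221.1255
M2: Pc = R·M2+t = (+0.01030, -0.19613, +0.60731); u = 482.8·(+0.01030)/0.60731 + 335.3 = 343.4849, v = 582.6·(-0.19613)/0.60731 + 250.5 = 62.3520
M3: Pc = R·M3+t = (-0.12471, -0.18933, +0.71845); u = 482.8·(-0.12471)/0.71845 + 335.3 = 251.4937, v = 582.6·(-0.18933)/0.71845 + 250.5 = 96.9731

c0=(227.23, 231.82) c1=(321.37, 221.13) c2=(343.48, 62.35) c3=(251.49, 96.97)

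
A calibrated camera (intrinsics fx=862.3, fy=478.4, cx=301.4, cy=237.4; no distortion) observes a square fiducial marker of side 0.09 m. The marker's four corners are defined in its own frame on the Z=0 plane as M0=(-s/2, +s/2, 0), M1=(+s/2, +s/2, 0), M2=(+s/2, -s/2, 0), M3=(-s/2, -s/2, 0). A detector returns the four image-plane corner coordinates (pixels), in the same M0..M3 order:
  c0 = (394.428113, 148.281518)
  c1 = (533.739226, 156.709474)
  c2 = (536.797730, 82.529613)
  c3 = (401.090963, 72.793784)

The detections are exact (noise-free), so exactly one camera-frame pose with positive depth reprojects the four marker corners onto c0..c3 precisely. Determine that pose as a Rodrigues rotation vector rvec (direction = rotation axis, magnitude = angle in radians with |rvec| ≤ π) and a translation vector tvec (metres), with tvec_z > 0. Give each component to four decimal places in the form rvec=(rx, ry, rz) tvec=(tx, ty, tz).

Intrinsics K: fx=862.3, fy=478.4, cx=301.4, cy=237.4
Marker side s = 0.09 m; corners in marker frame (Z=0):
  M0 = (-0.0450, +0.0450, 0)
  M1 = (+0.0450, +0.0450, 0)
  M2 = (+0.0450, -0.0450, 0)
  M3 = (-0.0450, -0.0450, 0)
Detected image corners:
  c0 = (394.428113, 148.281518) px
  c1 = (533.739226, 156.709474) px
  c2 = (536.797730, 82.529613) px
  c3 = (401.090963, 72.793784) px
Planar DLT: solve 8×8 A·h = b for H (H[2,2]=1):
  H  [+1634.24566 -185.90080 +467.25211]
  H  [+127.30419 +798.82598 +114.64852]
  H  [+0.22855 -0.28316 +1.00000]
B = K⁻¹H; ‖b₁‖=1.836021, ‖b₂‖=1.836021; λ = 2/(‖b₁‖+‖b₂‖) = 0.544656, sign → tz>0 ⇒ λ=+0.544656
r₁ = λ·B[:,0] = (+0.98873,+0.08316,+0.12448); r₂ = λ·B[:,1] = (-0.06351,+0.98599,-0.15423)
r₃ = r₁×r₂ = (-0.13557,+0.14458,+0.98016); SVD([r₁ r₂ r₃]) → R = UVᵀ:
  R  [+0.98873 -0.06351 -0.13557]
  R  [+0.08316 +0.98599 +0.14458]
  R  [+0.12448 -0.15423 +0.98016]
t = (+0.10476, -0.13975, +0.54466) m
tr R = 2.954885; θ = arccos((tr R − 1)/2) = 0.212805 rad = 12.193°
axis k = ((R−Rᵀ)₃₂, (R−Rᵀ)₁₃, (R−Rᵀ)₂₁) / (2 sinθ) = (-0.707398, -0.615640, +0.347241)
rvec = θ·k = (-0.150537, -0.131011, +0.073894)

rvec=(-0.1505, -0.1310, 0.0739) tvec=(0.1048, -0.1398, 0.5447)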